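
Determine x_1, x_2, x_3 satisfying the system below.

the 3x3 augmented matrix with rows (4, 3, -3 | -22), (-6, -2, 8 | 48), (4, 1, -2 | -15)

Forward elimination on [A|b]:
R2 <- R2 - (-3/2)*R1:  [   0  5/2  7/2   15 ]
R3 <- R3 - (1)*R1:  [  0  -2   1   7 ]
R3 <- R3 - (-4/5)*R2:  [    0     0  19/5    19 ]
Row echelon form:
[ 4    3    -3  |  -22 ]
[ 0  5/2   7/2  |   15 ]
[ 0    0  19/5  |   19 ]
Back-substitution:
x_3 = (19) / (19/5) = 5
x_2 = (15 - (7/2)*(5)) / (5/2) = -1
x_1 = (-22 - (3)*(-1) - (-3)*(5)) / 4 = -1

(-1, -1, 5)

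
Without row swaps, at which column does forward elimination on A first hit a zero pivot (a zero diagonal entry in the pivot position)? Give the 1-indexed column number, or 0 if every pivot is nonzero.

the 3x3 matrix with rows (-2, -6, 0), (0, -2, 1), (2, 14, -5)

Naive forward elimination:
R3 <- R3 - (-1)*R1:  [  0   8  -5 ]
R3 <- R3 - (-4)*R2:  [  0   0  -1 ]
All pivots nonzero; naive elimination completes without hitting a zero pivot.

first zero-pivot column = 0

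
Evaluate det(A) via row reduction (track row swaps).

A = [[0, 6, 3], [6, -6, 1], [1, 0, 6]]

det(A) = -192

Forward elimination:
R1 <-> R2   (pivot in column 1 was zero)
[ 6  -6  1 ]
[ 0   6  3 ]
[ 1   0  6 ]
R3 <- R3 - (1/6)*R1:  [    0     1  35/6 ]
R3 <- R3 - (1/6)*R2:  [    0     0  16/3 ]
Upper-triangular form:
[ 6  -6     1 ]
[ 0   6     3 ]
[ 0   0  16/3 ]
det(A) = (-1)^1 * (6) * (6) * (16/3) = -192  (1 row swap -> sign -1)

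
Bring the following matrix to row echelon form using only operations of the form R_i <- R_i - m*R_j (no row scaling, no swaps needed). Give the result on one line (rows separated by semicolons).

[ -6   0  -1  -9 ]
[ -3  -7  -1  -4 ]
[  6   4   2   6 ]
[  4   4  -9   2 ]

Forward elimination:
R2 <- R2 - (1/2)*R1:  [    0    -7  -1/2   1/2 ]
R3 <- R3 - (-1)*R1:  [  0   4   1  -3 ]
R4 <- R4 - (-2/3)*R1:  [     0      4  -29/3     -4 ]
R3 <- R3 - (-4/7)*R2:  [     0      0    5/7  -19/7 ]
R4 <- R4 - (-4/7)*R2:  [       0        0  -209/21    -26/7 ]
R4 <- R4 - (-209/15)*R3:  [       0        0        0  -623/15 ]
Row echelon form:
[ -6   0    -1       -9 ]
[  0  -7  -1/2      1/2 ]
[  0   0   5/7    -19/7 ]
[  0   0     0  -623/15 ]

REF = [-6 0 -1 -9; 0 -7 -1/2 1/2; 0 0 5/7 -19/7; 0 0 0 -623/15]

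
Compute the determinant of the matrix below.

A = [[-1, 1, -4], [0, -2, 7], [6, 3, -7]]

det(A) = 1

Forward elimination:
R3 <- R3 - (-6)*R1:  [   0    9  -31 ]
R3 <- R3 - (-9/2)*R2:  [   0    0  1/2 ]
Upper-triangular form:
[ -1   1   -4 ]
[  0  -2    7 ]
[  0   0  1/2 ]
det(A) = (-1)^0 * (-1) * (-2) * (1/2) = 1  (0 row swaps -> sign +1)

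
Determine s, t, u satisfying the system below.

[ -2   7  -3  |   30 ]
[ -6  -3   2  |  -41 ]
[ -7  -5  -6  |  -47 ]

Forward elimination on [A|b]:
R2 <- R2 - (3)*R1:  [    0   -24    11  -131 ]
R3 <- R3 - (7/2)*R1:  [     0  -59/2    9/2   -152 ]
R3 <- R3 - (59/48)*R2:  [       0        0  -433/48   433/48 ]
Row echelon form:
[ -2    7       -3  |      30 ]
[  0  -24       11  |    -131 ]
[  0    0  -433/48  |  433/48 ]
Back-substitution:
u = (433/48) / (-433/48) = -1
t = (-131 - (11)*(-1)) / -24 = 5
s = (30 - (7)*(5) - (-3)*(-1)) / -2 = 4

(4, 5, -1)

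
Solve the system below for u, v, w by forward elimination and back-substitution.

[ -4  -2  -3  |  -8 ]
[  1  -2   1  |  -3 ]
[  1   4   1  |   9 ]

(1, 2, 0)

Forward elimination on [A|b]:
R2 <- R2 - (-1/4)*R1:  [    0  -5/2   1/4    -5 ]
R3 <- R3 - (-1/4)*R1:  [   0  7/2  1/4    7 ]
R3 <- R3 - (-7/5)*R2:  [   0    0  3/5    0 ]
Row echelon form:
[ -4    -2   -3  |  -8 ]
[  0  -5/2  1/4  |  -5 ]
[  0     0  3/5  |   0 ]
Back-substitution:
w = (0) / (3/5) = 0
v = (-5 - (1/4)*(0)) / (-5/2) = 2
u = (-8 - (-2)*(2) - (-3)*(0)) / -4 = 1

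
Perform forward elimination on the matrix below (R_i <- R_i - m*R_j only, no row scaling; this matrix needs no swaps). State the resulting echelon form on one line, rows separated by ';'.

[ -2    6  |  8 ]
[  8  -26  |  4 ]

Forward elimination:
R2 <- R2 - (-4)*R1:  [  0  -2  36 ]
Row echelon form:
[ -2   6  |   8 ]
[  0  -2  |  36 ]

REF = [-2 6 8; 0 -2 36]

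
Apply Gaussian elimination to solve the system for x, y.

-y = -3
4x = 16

(4, 3)

Forward elimination on [A|b]:
R1 <-> R2   (pivot in column 1 was zero)
[ 4   0  16 ]
[ 0  -1  -3 ]
Row echelon form:
[ 4   0  |  16 ]
[ 0  -1  |  -3 ]
Back-substitution:
y = (-3) / -1 = 3
x = (16) / 4 = 4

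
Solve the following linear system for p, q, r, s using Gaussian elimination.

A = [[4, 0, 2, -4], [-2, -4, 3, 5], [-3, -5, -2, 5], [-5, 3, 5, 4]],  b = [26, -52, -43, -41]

Forward elimination on [A|b]:
R2 <- R2 - (-1/2)*R1:  [   0   -4    4    3  -39 ]
R3 <- R3 - (-3/4)*R1:  [     0     -5   -1/2      2  -47/2 ]
R4 <- R4 - (-5/4)*R1:  [     0      3   15/2     -1  -17/2 ]
R3 <- R3 - (5/4)*R2:  [     0      0  -11/2   -7/4  101/4 ]
R4 <- R4 - (-3/4)*R2:  [      0       0    21/2     5/4  -151/4 ]
R4 <- R4 - (-21/11)*R3:  [      0       0       0  -23/11  115/11 ]
Row echelon form:
[ 4   0      2      -4  |      26 ]
[ 0  -4      4       3  |     -39 ]
[ 0   0  -11/2    -7/4  |   101/4 ]
[ 0   0      0  -23/11  |  115/11 ]
Back-substitution:
s = (115/11) / (-23/11) = -5
r = (101/4 - (-7/4)*(-5)) / (-11/2) = -3
q = (-39 - (4)*(-3) - (3)*(-5)) / -4 = 3
p = (26 - (2)*(-3) - (-4)*(-5)) / 4 = 3

(3, 3, -3, -5)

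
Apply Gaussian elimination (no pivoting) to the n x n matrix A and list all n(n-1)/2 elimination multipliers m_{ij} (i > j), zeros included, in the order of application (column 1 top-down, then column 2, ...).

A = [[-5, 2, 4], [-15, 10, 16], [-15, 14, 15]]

Forward elimination:
R2 <- R2 - (3)*R1:  [ 0  4  4 ]
R3 <- R3 - (3)*R1:  [ 0  8  3 ]
R3 <- R3 - (2)*R2:  [  0   0  -5 ]
Multipliers (in order of application): m_{21} = 3, m_{31} = 3, m_{32} = 2

multipliers: 3, 3, 2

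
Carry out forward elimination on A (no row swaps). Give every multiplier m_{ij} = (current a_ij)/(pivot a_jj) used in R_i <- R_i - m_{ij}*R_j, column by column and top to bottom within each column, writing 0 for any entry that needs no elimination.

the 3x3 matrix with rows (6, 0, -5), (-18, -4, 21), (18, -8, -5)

multipliers: -3, 3, 2

Forward elimination:
R2 <- R2 - (-3)*R1:  [  0  -4   6 ]
R3 <- R3 - (3)*R1:  [  0  -8  10 ]
R3 <- R3 - (2)*R2:  [  0   0  -2 ]
Multipliers (in order of application): m_{21} = -3, m_{31} = 3, m_{32} = 2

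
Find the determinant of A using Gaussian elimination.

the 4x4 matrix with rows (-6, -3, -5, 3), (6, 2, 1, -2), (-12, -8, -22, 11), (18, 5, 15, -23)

Forward elimination:
R2 <- R2 - (-1)*R1:  [  0  -1  -4   1 ]
R3 <- R3 - (2)*R1:  [   0   -2  -12    5 ]
R4 <- R4 - (-3)*R1:  [   0   -4    0  -14 ]
R3 <- R3 - (2)*R2:  [  0   0  -4   3 ]
R4 <- R4 - (4)*R2:  [   0    0   16  -18 ]
R4 <- R4 - (-4)*R3:  [  0   0   0  -6 ]
Upper-triangular form:
[ -6  -3  -5   3 ]
[  0  -1  -4   1 ]
[  0   0  -4   3 ]
[  0   0   0  -6 ]
det(A) = (-1)^0 * (-6) * (-1) * (-4) * (-6) = 144  (0 row swaps -> sign +1)

det(A) = 144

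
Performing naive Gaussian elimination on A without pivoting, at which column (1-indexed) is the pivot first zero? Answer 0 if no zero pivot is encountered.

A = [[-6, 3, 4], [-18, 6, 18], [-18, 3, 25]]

Naive forward elimination:
R2 <- R2 - (3)*R1:  [  0  -3   6 ]
R3 <- R3 - (3)*R1:  [  0  -6  13 ]
R3 <- R3 - (2)*R2:  [ 0  0  1 ]
All pivots nonzero; naive elimination completes without hitting a zero pivot.

first zero-pivot column = 0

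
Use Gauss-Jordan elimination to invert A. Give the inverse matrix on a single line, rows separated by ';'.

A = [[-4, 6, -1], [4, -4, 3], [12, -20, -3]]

Gauss-Jordan on [A | I]:
R1 <- (1/-4)*R1:  [    1  -3/2   1/4  |  -1/4     0     0 ]
R2 <- R2 - (4)*R1:  [ 0  2  2  |  1  1  0 ]
R3 <- R3 - (12)*R1:  [  0  -2  -6  |   3   0   1 ]
R2 <- (1/2)*R2:  [   0    1    1  |  1/2  1/2    0 ]
R1 <- R1 - (-3/2)*R2:  [   1    0  7/4  |  1/2  3/4    0 ]
R3 <- R3 - (-2)*R2:  [  0   0  -4  |   4   1   1 ]
R3 <- (1/-4)*R3:  [    0     0     1  |    -1  -1/4  -1/4 ]
R1 <- R1 - (7/4)*R3:  [     1      0      0  |    9/4  19/16   7/16 ]
R2 <- R2 - (1)*R3:  [   0    1    0  |  3/2  3/4  1/4 ]
Right block of [I | A^{-1}] is the inverse:
[ 9/4  19/16  7/16 ]
[ 3/2    3/4   1/4 ]
[  -1   -1/4  -1/4 ]

inverse = [9/4 19/16 7/16; 3/2 3/4 1/4; -1 -1/4 -1/4]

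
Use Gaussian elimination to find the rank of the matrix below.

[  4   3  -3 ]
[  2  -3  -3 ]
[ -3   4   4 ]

Row reduction:
R2 <- R2 - (1/2)*R1:  [    0  -9/2  -3/2 ]
R3 <- R3 - (-3/4)*R1:  [    0  25/4   7/4 ]
R3 <- R3 - (-25/18)*R2:  [    0     0  -1/3 ]
Row echelon form:
[ 4     3    -3 ]
[ 0  -9/2  -3/2 ]
[ 0     0  -1/3 ]
Nonzero rows / pivot columns: 3

rank(A) = 3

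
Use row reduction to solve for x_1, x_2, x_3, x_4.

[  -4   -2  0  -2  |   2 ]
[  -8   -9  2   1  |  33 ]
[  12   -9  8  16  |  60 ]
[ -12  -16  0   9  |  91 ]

Forward elimination on [A|b]:
R2 <- R2 - (2)*R1:  [  0  -5   2   5  29 ]
R3 <- R3 - (-3)*R1:  [   0  -15    8   10   66 ]
R4 <- R4 - (3)*R1:  [   0  -10    0   15   85 ]
R3 <- R3 - (3)*R2:  [   0    0    2   -5  -21 ]
R4 <- R4 - (2)*R2:  [  0   0  -4   5  27 ]
R4 <- R4 - (-2)*R3:  [   0    0    0   -5  -15 ]
Row echelon form:
[ -4  -2  0  -2  |    2 ]
[  0  -5  2   5  |   29 ]
[  0   0  2  -5  |  -21 ]
[  0   0  0  -5  |  -15 ]
Back-substitution:
x_4 = (-15) / -5 = 3
x_3 = (-21 - (-5)*(3)) / 2 = -3
x_2 = (29 - (2)*(-3) - (5)*(3)) / -5 = -4
x_1 = (2 - (-2)*(-4) - (-2)*(3)) / -4 = 0

(0, -4, -3, 3)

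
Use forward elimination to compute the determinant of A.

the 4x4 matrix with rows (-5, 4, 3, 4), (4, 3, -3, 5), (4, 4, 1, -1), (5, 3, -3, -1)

det(A) = 641

Forward elimination:
R2 <- R2 - (-4/5)*R1:  [    0  31/5  -3/5  41/5 ]
R3 <- R3 - (-4/5)*R1:  [    0  36/5  17/5  11/5 ]
R4 <- R4 - (-1)*R1:  [ 0  7  0  3 ]
R3 <- R3 - (36/31)*R2:  [       0        0   127/31  -227/31 ]
R4 <- R4 - (35/31)*R2:  [       0        0    21/31  -194/31 ]
R4 <- R4 - (21/127)*R3:  [        0         0         0  -641/127 ]
Upper-triangular form:
[ -5     4       3         4 ]
[  0  31/5    -3/5      41/5 ]
[  0     0  127/31   -227/31 ]
[  0     0       0  -641/127 ]
det(A) = (-1)^0 * (-5) * (31/5) * (127/31) * (-641/127) = 641  (0 row swaps -> sign +1)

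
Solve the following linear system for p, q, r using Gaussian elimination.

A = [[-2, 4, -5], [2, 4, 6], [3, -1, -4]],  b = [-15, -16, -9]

(-3, -4, 1)

Forward elimination on [A|b]:
R2 <- R2 - (-1)*R1:  [   0    8    1  -31 ]
R3 <- R3 - (-3/2)*R1:  [     0      5  -23/2  -63/2 ]
R3 <- R3 - (5/8)*R2:  [     0      0  -97/8  -97/8 ]
Row echelon form:
[ -2  4     -5  |    -15 ]
[  0  8      1  |    -31 ]
[  0  0  -97/8  |  -97/8 ]
Back-substitution:
r = (-97/8) / (-97/8) = 1
q = (-31 - (1)*(1)) / 8 = -4
p = (-15 - (4)*(-4) - (-5)*(1)) / -2 = -3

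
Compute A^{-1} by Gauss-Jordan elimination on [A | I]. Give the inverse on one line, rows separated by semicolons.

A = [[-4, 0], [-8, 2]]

inverse = [-1/4 0; -1 1/2]

Gauss-Jordan on [A | I]:
R1 <- (1/-4)*R1:  [    1     0  |  -1/4     0 ]
R2 <- R2 - (-8)*R1:  [  0   2  |  -2   1 ]
R2 <- (1/2)*R2:  [   0    1  |   -1  1/2 ]
Right block of [I | A^{-1}] is the inverse:
[ -1/4    0 ]
[   -1  1/2 ]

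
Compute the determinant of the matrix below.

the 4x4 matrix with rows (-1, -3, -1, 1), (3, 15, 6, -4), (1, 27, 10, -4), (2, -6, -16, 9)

Forward elimination:
R2 <- R2 - (-3)*R1:  [  0   6   3  -1 ]
R3 <- R3 - (-1)*R1:  [  0  24   9  -3 ]
R4 <- R4 - (-2)*R1:  [   0  -12  -18   11 ]
R3 <- R3 - (4)*R2:  [  0   0  -3   1 ]
R4 <- R4 - (-2)*R2:  [   0    0  -12    9 ]
R4 <- R4 - (4)*R3:  [ 0  0  0  5 ]
Upper-triangular form:
[ -1  -3  -1   1 ]
[  0   6   3  -1 ]
[  0   0  -3   1 ]
[  0   0   0   5 ]
det(A) = (-1)^0 * (-1) * (6) * (-3) * (5) = 90  (0 row swaps -> sign +1)

det(A) = 90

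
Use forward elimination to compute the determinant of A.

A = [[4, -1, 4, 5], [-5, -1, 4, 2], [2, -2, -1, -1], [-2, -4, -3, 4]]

det(A) = 729

Forward elimination:
R2 <- R2 - (-5/4)*R1:  [    0  -9/4     9  33/4 ]
R3 <- R3 - (1/2)*R1:  [    0  -3/2    -3  -7/2 ]
R4 <- R4 - (-1/2)*R1:  [    0  -9/2    -1  13/2 ]
R3 <- R3 - (2/3)*R2:  [  0   0  -9  -9 ]
R4 <- R4 - (2)*R2:  [   0    0  -19  -10 ]
R4 <- R4 - (19/9)*R3:  [ 0  0  0  9 ]
Upper-triangular form:
[ 4    -1   4     5 ]
[ 0  -9/4   9  33/4 ]
[ 0     0  -9    -9 ]
[ 0     0   0     9 ]
det(A) = (-1)^0 * (4) * (-9/4) * (-9) * (9) = 729  (0 row swaps -> sign +1)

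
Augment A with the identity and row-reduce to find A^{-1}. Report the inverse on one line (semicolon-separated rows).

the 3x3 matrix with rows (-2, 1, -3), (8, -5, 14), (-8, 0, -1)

Gauss-Jordan on [A | I]:
R1 <- (1/-2)*R1:  [    1  -1/2   3/2  |  -1/2     0     0 ]
R2 <- R2 - (8)*R1:  [  0  -1   2  |   4   1   0 ]
R3 <- R3 - (-8)*R1:  [  0  -4  11  |  -4   0   1 ]
R2 <- (1/-1)*R2:  [  0   1  -2  |  -4  -1   0 ]
R1 <- R1 - (-1/2)*R2:  [    1     0   1/2  |  -5/2  -1/2     0 ]
R3 <- R3 - (-4)*R2:  [   0    0    3  |  -20   -4    1 ]
R3 <- (1/3)*R3:  [     0      0      1  |  -20/3   -4/3    1/3 ]
R1 <- R1 - (1/2)*R3:  [    1     0     0  |   5/6   1/6  -1/6 ]
R2 <- R2 - (-2)*R3:  [     0      1      0  |  -52/3  -11/3    2/3 ]
Right block of [I | A^{-1}] is the inverse:
[   5/6    1/6  -1/6 ]
[ -52/3  -11/3   2/3 ]
[ -20/3   -4/3   1/3 ]

inverse = [5/6 1/6 -1/6; -52/3 -11/3 2/3; -20/3 -4/3 1/3]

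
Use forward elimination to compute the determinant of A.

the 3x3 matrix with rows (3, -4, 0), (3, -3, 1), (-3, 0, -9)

det(A) = -15

Forward elimination:
R2 <- R2 - (1)*R1:  [ 0  1  1 ]
R3 <- R3 - (-1)*R1:  [  0  -4  -9 ]
R3 <- R3 - (-4)*R2:  [  0   0  -5 ]
Upper-triangular form:
[ 3  -4   0 ]
[ 0   1   1 ]
[ 0   0  -5 ]
det(A) = (-1)^0 * (3) * (1) * (-5) = -15  (0 row swaps -> sign +1)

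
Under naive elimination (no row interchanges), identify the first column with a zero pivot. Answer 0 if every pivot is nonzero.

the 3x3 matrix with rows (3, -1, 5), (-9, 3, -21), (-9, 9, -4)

first zero-pivot column = 2

Naive forward elimination:
R2 <- R2 - (-3)*R1:  [  0   0  -6 ]
R3 <- R3 - (-3)*R1:  [  0   6  11 ]
Matrix at this point:
[ 3  -1   5 ]
[ 0   0  -6 ]
[ 0   6  11 ]
Pivot entry (2,2) is zero but row 3 has 6 in column 2 -> naive elimination stops; a row interchange (e.g. R2 <-> R3) would be required here.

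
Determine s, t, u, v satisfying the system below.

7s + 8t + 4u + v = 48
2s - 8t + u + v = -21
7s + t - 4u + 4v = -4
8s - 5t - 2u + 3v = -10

Forward elimination on [A|b]:
R2 <- R2 - (2/7)*R1:  [      0   -72/7    -1/7     5/7  -243/7 ]
R3 <- R3 - (1)*R1:  [   0   -7   -8    3  -52 ]
R4 <- R4 - (8/7)*R1:  [      0   -99/7   -46/7    13/7  -454/7 ]
R3 <- R3 - (49/72)*R2:  [       0        0  -569/72   181/72   -227/8 ]
R4 <- R4 - (11/8)*R2:  [      0       0   -51/8     7/8  -137/8 ]
R4 <- R4 - (459/569)*R3:  [        0         0         0  -656/569  3280/569 ]
Row echelon form:
[ 7      8        4         1  |        48 ]
[ 0  -72/7     -1/7       5/7  |    -243/7 ]
[ 0      0  -569/72    181/72  |    -227/8 ]
[ 0      0        0  -656/569  |  3280/569 ]
Back-substitution:
v = (3280/569) / (-656/569) = -5
u = (-227/8 - (181/72)*(-5)) / (-569/72) = 2
t = (-243/7 - (-1/7)*(2) - (5/7)*(-5)) / (-72/7) = 3
s = (48 - (8)*(3) - (4)*(2) - (1)*(-5)) / 7 = 3

(3, 3, 2, -5)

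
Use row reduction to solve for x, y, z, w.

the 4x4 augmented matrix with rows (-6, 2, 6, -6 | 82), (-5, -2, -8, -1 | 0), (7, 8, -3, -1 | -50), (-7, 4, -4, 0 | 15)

(-5, -1, 4, -5)

Forward elimination on [A|b]:
R2 <- R2 - (5/6)*R1:  [      0   -11/3     -13       4  -205/3 ]
R3 <- R3 - (-7/6)*R1:  [     0   31/3      4     -8  137/3 ]
R4 <- R4 - (7/6)*R1:  [      0     5/3     -11       7  -242/3 ]
R3 <- R3 - (-31/11)*R2:  [        0         0   -359/11     36/11  -1616/11 ]
R4 <- R4 - (-5/11)*R2:  [        0         0   -186/11     97/11  -1229/11 ]
R4 <- R4 - (186/359)*R3:  [          0           0           0    2557/359  -12785/359 ]
Row echelon form:
[ -6      2        6        -6  |          82 ]
[  0  -11/3      -13         4  |      -205/3 ]
[  0      0  -359/11     36/11  |    -1616/11 ]
[  0      0        0  2557/359  |  -12785/359 ]
Back-substitution:
w = (-12785/359) / (2557/359) = -5
z = (-1616/11 - (36/11)*(-5)) / (-359/11) = 4
y = (-205/3 - (-13)*(4) - (4)*(-5)) / (-11/3) = -1
x = (82 - (2)*(-1) - (6)*(4) - (-6)*(-5)) / -6 = -5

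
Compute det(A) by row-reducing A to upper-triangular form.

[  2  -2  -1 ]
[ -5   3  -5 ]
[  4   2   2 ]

Forward elimination:
R2 <- R2 - (-5/2)*R1:  [     0     -2  -15/2 ]
R3 <- R3 - (2)*R1:  [ 0  6  4 ]
R3 <- R3 - (-3)*R2:  [     0      0  -37/2 ]
Upper-triangular form:
[ 2  -2     -1 ]
[ 0  -2  -15/2 ]
[ 0   0  -37/2 ]
det(A) = (-1)^0 * (2) * (-2) * (-37/2) = 74  (0 row swaps -> sign +1)

det(A) = 74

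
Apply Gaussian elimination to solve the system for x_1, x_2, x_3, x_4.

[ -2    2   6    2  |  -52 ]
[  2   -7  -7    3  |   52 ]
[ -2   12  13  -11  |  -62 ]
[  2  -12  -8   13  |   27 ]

(2, -4, -5, -5)

Forward elimination on [A|b]:
R2 <- R2 - (-1)*R1:  [  0  -5  -1   5   0 ]
R3 <- R3 - (1)*R1:  [   0   10    7  -13  -10 ]
R4 <- R4 - (-1)*R1:  [   0  -10   -2   15  -25 ]
R3 <- R3 - (-2)*R2:  [   0    0    5   -3  -10 ]
R4 <- R4 - (2)*R2:  [   0    0    0    5  -25 ]
Row echelon form:
[ -2   2   6   2  |  -52 ]
[  0  -5  -1   5  |    0 ]
[  0   0   5  -3  |  -10 ]
[  0   0   0   5  |  -25 ]
Back-substitution:
x_4 = (-25) / 5 = -5
x_3 = (-10 - (-3)*(-5)) / 5 = -5
x_2 = (0 - (-1)*(-5) - (5)*(-5)) / -5 = -4
x_1 = (-52 - (2)*(-4) - (6)*(-5) - (2)*(-5)) / -2 = 2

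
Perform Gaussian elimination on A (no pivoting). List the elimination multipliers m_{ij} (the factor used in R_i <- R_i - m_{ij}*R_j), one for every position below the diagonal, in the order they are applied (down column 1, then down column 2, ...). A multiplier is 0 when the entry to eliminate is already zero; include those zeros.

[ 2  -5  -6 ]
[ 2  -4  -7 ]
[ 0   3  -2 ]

multipliers: 1, 0, 3

Forward elimination:
R2 <- R2 - (1)*R1:  [  0   1  -1 ]
R3: entry in column 1 is already 0 -> m_{31} = 0 (no row operation needed)
R3 <- R3 - (3)*R2:  [ 0  0  1 ]
Multipliers (in order of application): m_{21} = 1, m_{31} = 0, m_{32} = 3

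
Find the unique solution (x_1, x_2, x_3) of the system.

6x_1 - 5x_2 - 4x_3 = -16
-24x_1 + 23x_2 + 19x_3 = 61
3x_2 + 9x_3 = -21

Forward elimination on [A|b]:
R2 <- R2 - (-4)*R1:  [  0   3   3  -3 ]
R3 <- R3 - (1)*R2:  [   0    0    6  -18 ]
Row echelon form:
[ 6  -5  -4  |  -16 ]
[ 0   3   3  |   -3 ]
[ 0   0   6  |  -18 ]
Back-substitution:
x_3 = (-18) / 6 = -3
x_2 = (-3 - (3)*(-3)) / 3 = 2
x_1 = (-16 - (-5)*(2) - (-4)*(-3)) / 6 = -3

(-3, 2, -3)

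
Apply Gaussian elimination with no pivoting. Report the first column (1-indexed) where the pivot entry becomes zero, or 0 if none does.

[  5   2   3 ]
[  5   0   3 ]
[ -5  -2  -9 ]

Naive forward elimination:
R2 <- R2 - (1)*R1:  [  0  -2   0 ]
R3 <- R3 - (-1)*R1:  [  0   0  -6 ]
All pivots nonzero; naive elimination completes without hitting a zero pivot.

first zero-pivot column = 0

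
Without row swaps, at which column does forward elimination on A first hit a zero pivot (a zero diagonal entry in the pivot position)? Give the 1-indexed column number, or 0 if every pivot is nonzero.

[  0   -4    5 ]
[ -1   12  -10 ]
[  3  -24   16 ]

first zero-pivot column = 1

Naive forward elimination:
Pivot entry (1,1) is zero but row 2 has -1 in column 1 -> naive elimination stops; a row interchange (e.g. R1 <-> R2) would be required here.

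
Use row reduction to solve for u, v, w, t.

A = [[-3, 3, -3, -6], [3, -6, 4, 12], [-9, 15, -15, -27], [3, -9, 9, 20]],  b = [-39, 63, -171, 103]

(3, -3, 3, 2)

Forward elimination on [A|b]:
R2 <- R2 - (-1)*R1:  [  0  -3   1   6  24 ]
R3 <- R3 - (3)*R1:  [   0    6   -6   -9  -54 ]
R4 <- R4 - (-1)*R1:  [  0  -6   6  14  64 ]
R3 <- R3 - (-2)*R2:  [  0   0  -4   3  -6 ]
R4 <- R4 - (2)*R2:  [  0   0   4   2  16 ]
R4 <- R4 - (-1)*R3:  [  0   0   0   5  10 ]
Row echelon form:
[ -3   3  -3  -6  |  -39 ]
[  0  -3   1   6  |   24 ]
[  0   0  -4   3  |   -6 ]
[  0   0   0   5  |   10 ]
Back-substitution:
t = (10) / 5 = 2
w = (-6 - (3)*(2)) / -4 = 3
v = (24 - (1)*(3) - (6)*(2)) / -3 = -3
u = (-39 - (3)*(-3) - (-3)*(3) - (-6)*(2)) / -3 = 3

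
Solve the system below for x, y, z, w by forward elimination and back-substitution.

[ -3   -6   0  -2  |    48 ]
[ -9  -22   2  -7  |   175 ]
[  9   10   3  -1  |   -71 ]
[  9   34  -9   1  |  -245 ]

(-4, -5, 4, -3)

Forward elimination on [A|b]:
R2 <- R2 - (3)*R1:  [  0  -4   2  -1  31 ]
R3 <- R3 - (-3)*R1:  [  0  -8   3  -7  73 ]
R4 <- R4 - (-3)*R1:  [    0    16    -9    -5  -101 ]
R3 <- R3 - (2)*R2:  [  0   0  -1  -5  11 ]
R4 <- R4 - (-4)*R2:  [  0   0  -1  -9  23 ]
R4 <- R4 - (1)*R3:  [  0   0   0  -4  12 ]
Row echelon form:
[ -3  -6   0  -2  |  48 ]
[  0  -4   2  -1  |  31 ]
[  0   0  -1  -5  |  11 ]
[  0   0   0  -4  |  12 ]
Back-substitution:
w = (12) / -4 = -3
z = (11 - (-5)*(-3)) / -1 = 4
y = (31 - (2)*(4) - (-1)*(-3)) / -4 = -5
x = (48 - (-6)*(-5) - (-2)*(-3)) / -3 = -4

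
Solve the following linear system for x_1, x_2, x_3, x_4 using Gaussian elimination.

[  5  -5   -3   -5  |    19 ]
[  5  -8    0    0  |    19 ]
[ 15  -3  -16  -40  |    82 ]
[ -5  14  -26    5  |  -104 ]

Forward elimination on [A|b]:
R2 <- R2 - (1)*R1:  [  0  -3   3   5   0 ]
R3 <- R3 - (3)*R1:  [   0   12   -7  -25   25 ]
R4 <- R4 - (-1)*R1:  [   0    9  -29    0  -85 ]
R3 <- R3 - (-4)*R2:  [  0   0   5  -5  25 ]
R4 <- R4 - (-3)*R2:  [   0    0  -20   15  -85 ]
R4 <- R4 - (-4)*R3:  [  0   0   0  -5  15 ]
Row echelon form:
[ 5  -5  -3  -5  |  19 ]
[ 0  -3   3   5  |   0 ]
[ 0   0   5  -5  |  25 ]
[ 0   0   0  -5  |  15 ]
Back-substitution:
x_4 = (15) / -5 = -3
x_3 = (25 - (-5)*(-3)) / 5 = 2
x_2 = (0 - (3)*(2) - (5)*(-3)) / -3 = -3
x_1 = (19 - (-5)*(-3) - (-3)*(2) - (-5)*(-3)) / 5 = -1

(-1, -3, 2, -3)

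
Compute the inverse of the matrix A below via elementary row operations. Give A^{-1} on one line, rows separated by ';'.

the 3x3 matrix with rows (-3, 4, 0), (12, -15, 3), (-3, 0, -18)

Gauss-Jordan on [A | I]:
R1 <- (1/-3)*R1:  [    1  -4/3     0  |  -1/3     0     0 ]
R2 <- R2 - (12)*R1:  [ 0  1  3  |  4  1  0 ]
R3 <- R3 - (-3)*R1:  [   0   -4  -18  |   -1    0    1 ]
R1 <- R1 - (-4/3)*R2:  [   1    0    4  |    5  4/3    0 ]
R3 <- R3 - (-4)*R2:  [  0   0  -6  |  15   4   1 ]
R3 <- (1/-6)*R3:  [    0     0     1  |  -5/2  -2/3  -1/6 ]
R1 <- R1 - (4)*R3:  [   1    0    0  |   15    4  2/3 ]
R2 <- R2 - (3)*R3:  [    0     1     0  |  23/2     3   1/2 ]
Right block of [I | A^{-1}] is the inverse:
[   15     4   2/3 ]
[ 23/2     3   1/2 ]
[ -5/2  -2/3  -1/6 ]

inverse = [15 4 2/3; 23/2 3 1/2; -5/2 -2/3 -1/6]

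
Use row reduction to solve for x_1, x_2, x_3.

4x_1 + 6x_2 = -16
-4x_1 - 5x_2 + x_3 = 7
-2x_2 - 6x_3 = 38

Forward elimination on [A|b]:
R2 <- R2 - (-1)*R1:  [  0   1   1  -9 ]
R3 <- R3 - (-2)*R2:  [  0   0  -4  20 ]
Row echelon form:
[ 4  6   0  |  -16 ]
[ 0  1   1  |   -9 ]
[ 0  0  -4  |   20 ]
Back-substitution:
x_3 = (20) / -4 = -5
x_2 = (-9 - (1)*(-5)) / 1 = -4
x_1 = (-16 - (6)*(-4)) / 4 = 2

(2, -4, -5)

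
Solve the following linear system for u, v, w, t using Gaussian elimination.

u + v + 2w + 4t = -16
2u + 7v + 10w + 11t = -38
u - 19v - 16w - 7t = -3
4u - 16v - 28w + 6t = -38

(3, 3, -1, -5)

Forward elimination on [A|b]:
R2 <- R2 - (2)*R1:  [  0   5   6   3  -6 ]
R3 <- R3 - (1)*R1:  [   0  -20  -18  -11   13 ]
R4 <- R4 - (4)*R1:  [   0  -20  -36  -10   26 ]
R3 <- R3 - (-4)*R2:  [   0    0    6    1  -11 ]
R4 <- R4 - (-4)*R2:  [   0    0  -12    2    2 ]
R4 <- R4 - (-2)*R3:  [   0    0    0    4  -20 ]
Row echelon form:
[ 1  1  2  4  |  -16 ]
[ 0  5  6  3  |   -6 ]
[ 0  0  6  1  |  -11 ]
[ 0  0  0  4  |  -20 ]
Back-substitution:
t = (-20) / 4 = -5
w = (-11 - (1)*(-5)) / 6 = -1
v = (-6 - (6)*(-1) - (3)*(-5)) / 5 = 3
u = (-16 - (1)*(3) - (2)*(-1) - (4)*(-5)) / 1 = 3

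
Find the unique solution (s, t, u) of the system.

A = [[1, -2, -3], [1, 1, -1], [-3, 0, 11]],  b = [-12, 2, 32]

(4, 2, 4)

Forward elimination on [A|b]:
R2 <- R2 - (1)*R1:  [  0   3   2  14 ]
R3 <- R3 - (-3)*R1:  [  0  -6   2  -4 ]
R3 <- R3 - (-2)*R2:  [  0   0   6  24 ]
Row echelon form:
[ 1  -2  -3  |  -12 ]
[ 0   3   2  |   14 ]
[ 0   0   6  |   24 ]
Back-substitution:
u = (24) / 6 = 4
t = (14 - (2)*(4)) / 3 = 2
s = (-12 - (-2)*(2) - (-3)*(4)) / 1 = 4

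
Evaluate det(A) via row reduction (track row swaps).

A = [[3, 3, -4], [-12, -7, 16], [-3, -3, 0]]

Forward elimination:
R2 <- R2 - (-4)*R1:  [ 0  5  0 ]
R3 <- R3 - (-1)*R1:  [  0   0  -4 ]
Upper-triangular form:
[ 3  3  -4 ]
[ 0  5   0 ]
[ 0  0  -4 ]
det(A) = (-1)^0 * (3) * (5) * (-4) = -60  (0 row swaps -> sign +1)

det(A) = -60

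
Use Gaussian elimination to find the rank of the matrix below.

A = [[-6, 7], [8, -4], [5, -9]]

rank(A) = 2

Row reduction:
R2 <- R2 - (-4/3)*R1:  [    0  16/3 ]
R3 <- R3 - (-5/6)*R1:  [     0  -19/6 ]
R3 <- R3 - (-19/32)*R2:  [ 0  0 ]
Row echelon form:
[ -6     7 ]
[  0  16/3 ]
[  0     0 ]
Nonzero rows / pivot columns: 2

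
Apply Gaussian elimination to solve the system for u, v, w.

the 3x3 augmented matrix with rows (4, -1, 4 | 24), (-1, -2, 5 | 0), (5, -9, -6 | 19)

Forward elimination on [A|b]:
R2 <- R2 - (-1/4)*R1:  [    0  -9/4     6     6 ]
R3 <- R3 - (5/4)*R1:  [     0  -31/4    -11    -11 ]
R3 <- R3 - (31/9)*R2:  [     0      0  -95/3  -95/3 ]
Row echelon form:
[ 4    -1      4  |     24 ]
[ 0  -9/4      6  |      6 ]
[ 0     0  -95/3  |  -95/3 ]
Back-substitution:
w = (-95/3) / (-95/3) = 1
v = (6 - (6)*(1)) / (-9/4) = 0
u = (24 - (-1)*(0) - (4)*(1)) / 4 = 5

(5, 0, 1)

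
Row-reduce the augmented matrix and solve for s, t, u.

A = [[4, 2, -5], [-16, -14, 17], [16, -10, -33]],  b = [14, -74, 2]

(2, 3, 0)

Forward elimination on [A|b]:
R2 <- R2 - (-4)*R1:  [   0   -6   -3  -18 ]
R3 <- R3 - (4)*R1:  [   0  -18  -13  -54 ]
R3 <- R3 - (3)*R2:  [  0   0  -4   0 ]
Row echelon form:
[ 4   2  -5  |   14 ]
[ 0  -6  -3  |  -18 ]
[ 0   0  -4  |    0 ]
Back-substitution:
u = (0) / -4 = 0
t = (-18 - (-3)*(0)) / -6 = 3
s = (14 - (2)*(3) - (-5)*(0)) / 4 = 2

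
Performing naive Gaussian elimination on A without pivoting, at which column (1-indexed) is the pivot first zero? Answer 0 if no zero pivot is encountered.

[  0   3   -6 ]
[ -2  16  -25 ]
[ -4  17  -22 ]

Naive forward elimination:
Pivot entry (1,1) is zero but row 2 has -2 in column 1 -> naive elimination stops; a row interchange (e.g. R1 <-> R2) would be required here.

first zero-pivot column = 1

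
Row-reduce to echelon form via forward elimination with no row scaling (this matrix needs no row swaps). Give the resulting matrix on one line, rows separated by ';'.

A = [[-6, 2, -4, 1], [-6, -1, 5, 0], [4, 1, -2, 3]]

Forward elimination:
R2 <- R2 - (1)*R1:  [  0  -3   9  -1 ]
R3 <- R3 - (-2/3)*R1:  [     0    7/3  -14/3   11/3 ]
R3 <- R3 - (-7/9)*R2:  [    0     0   7/3  26/9 ]
Row echelon form:
[ -6   2   -4     1 ]
[  0  -3    9    -1 ]
[  0   0  7/3  26/9 ]

REF = [-6 2 -4 1; 0 -3 9 -1; 0 0 7/3 26/9]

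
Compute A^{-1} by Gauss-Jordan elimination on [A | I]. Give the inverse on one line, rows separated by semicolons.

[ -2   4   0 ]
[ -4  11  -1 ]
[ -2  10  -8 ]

Gauss-Jordan on [A | I]:
R1 <- (1/-2)*R1:  [    1    -2     0  |  -1/2     0     0 ]
R2 <- R2 - (-4)*R1:  [  0   3  -1  |  -2   1   0 ]
R3 <- R3 - (-2)*R1:  [  0   6  -8  |  -1   0   1 ]
R2 <- (1/3)*R2:  [    0     1  -1/3  |  -2/3   1/3     0 ]
R1 <- R1 - (-2)*R2:  [     1      0   -2/3  |  -11/6    2/3      0 ]
R3 <- R3 - (6)*R2:  [  0   0  -6  |   3  -2   1 ]
R3 <- (1/-6)*R3:  [    0     0     1  |  -1/2   1/3  -1/6 ]
R1 <- R1 - (-2/3)*R3:  [     1      0      0  |  -13/6    8/9   -1/9 ]
R2 <- R2 - (-1/3)*R3:  [     0      1      0  |   -5/6    4/9  -1/18 ]
Right block of [I | A^{-1}] is the inverse:
[ -13/6  8/9   -1/9 ]
[  -5/6  4/9  -1/18 ]
[  -1/2  1/3   -1/6 ]

inverse = [-13/6 8/9 -1/9; -5/6 4/9 -1/18; -1/2 1/3 -1/6]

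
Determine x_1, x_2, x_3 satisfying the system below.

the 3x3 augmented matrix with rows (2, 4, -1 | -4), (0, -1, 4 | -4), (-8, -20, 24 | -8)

(5, -4, -2)

Forward elimination on [A|b]:
R3 <- R3 - (-4)*R1:  [   0   -4   20  -24 ]
R3 <- R3 - (4)*R2:  [  0   0   4  -8 ]
Row echelon form:
[ 2   4  -1  |  -4 ]
[ 0  -1   4  |  -4 ]
[ 0   0   4  |  -8 ]
Back-substitution:
x_3 = (-8) / 4 = -2
x_2 = (-4 - (4)*(-2)) / -1 = -4
x_1 = (-4 - (4)*(-4) - (-1)*(-2)) / 2 = 5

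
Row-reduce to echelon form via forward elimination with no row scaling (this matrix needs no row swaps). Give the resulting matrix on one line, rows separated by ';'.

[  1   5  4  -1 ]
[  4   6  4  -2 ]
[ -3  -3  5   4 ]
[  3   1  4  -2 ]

Forward elimination:
R2 <- R2 - (4)*R1:  [   0  -14  -12    2 ]
R3 <- R3 - (-3)*R1:  [  0  12  17   1 ]
R4 <- R4 - (3)*R1:  [   0  -14   -8    1 ]
R3 <- R3 - (-6/7)*R2:  [    0     0  47/7  19/7 ]
R4 <- R4 - (1)*R2:  [  0   0   4  -1 ]
R4 <- R4 - (28/47)*R3:  [       0        0        0  -123/47 ]
Row echelon form:
[ 1    5     4       -1 ]
[ 0  -14   -12        2 ]
[ 0    0  47/7     19/7 ]
[ 0    0     0  -123/47 ]

REF = [1 5 4 -1; 0 -14 -12 2; 0 0 47/7 19/7; 0 0 0 -123/47]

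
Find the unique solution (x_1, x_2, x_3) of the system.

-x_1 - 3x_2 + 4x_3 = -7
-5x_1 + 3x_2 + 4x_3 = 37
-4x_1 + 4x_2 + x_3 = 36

(-5, 4, 0)

Forward elimination on [A|b]:
R2 <- R2 - (5)*R1:  [   0   18  -16   72 ]
R3 <- R3 - (4)*R1:  [   0   16  -15   64 ]
R3 <- R3 - (8/9)*R2:  [    0     0  -7/9     0 ]
Row echelon form:
[ -1  -3     4  |  -7 ]
[  0  18   -16  |  72 ]
[  0   0  -7/9  |   0 ]
Back-substitution:
x_3 = (0) / (-7/9) = 0
x_2 = (72 - (-16)*(0)) / 18 = 4
x_1 = (-7 - (-3)*(4) - (4)*(0)) / -1 = -5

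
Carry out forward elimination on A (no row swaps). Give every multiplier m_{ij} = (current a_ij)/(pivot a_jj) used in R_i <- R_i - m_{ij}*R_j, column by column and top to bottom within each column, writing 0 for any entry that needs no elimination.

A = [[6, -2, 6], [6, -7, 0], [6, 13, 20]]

multipliers: 1, 1, -3

Forward elimination:
R2 <- R2 - (1)*R1:  [  0  -5  -6 ]
R3 <- R3 - (1)*R1:  [  0  15  14 ]
R3 <- R3 - (-3)*R2:  [  0   0  -4 ]
Multipliers (in order of application): m_{21} = 1, m_{31} = 1, m_{32} = -3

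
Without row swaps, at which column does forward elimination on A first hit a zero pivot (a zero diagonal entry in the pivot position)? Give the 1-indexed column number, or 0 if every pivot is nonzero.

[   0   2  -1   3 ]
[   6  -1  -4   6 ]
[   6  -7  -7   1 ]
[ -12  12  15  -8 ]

first zero-pivot column = 1

Naive forward elimination:
Pivot entry (1,1) is zero but row 2 has 6 in column 1 -> naive elimination stops; a row interchange (e.g. R1 <-> R2) would be required here.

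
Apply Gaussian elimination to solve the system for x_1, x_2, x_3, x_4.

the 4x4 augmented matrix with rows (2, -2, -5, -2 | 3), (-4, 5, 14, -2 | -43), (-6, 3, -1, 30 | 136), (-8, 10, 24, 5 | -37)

Forward elimination on [A|b]:
R2 <- R2 - (-2)*R1:  [   0    1    4   -6  -37 ]
R3 <- R3 - (-3)*R1:  [   0   -3  -16   24  145 ]
R4 <- R4 - (-4)*R1:  [   0    2    4   -3  -25 ]
R3 <- R3 - (-3)*R2:  [  0   0  -4   6  34 ]
R4 <- R4 - (2)*R2:  [  0   0  -4   9  49 ]
R4 <- R4 - (1)*R3:  [  0   0   0   3  15 ]
Row echelon form:
[ 2  -2  -5  -2  |    3 ]
[ 0   1   4  -6  |  -37 ]
[ 0   0  -4   6  |   34 ]
[ 0   0   0   3  |   15 ]
Back-substitution:
x_4 = (15) / 3 = 5
x_3 = (34 - (6)*(5)) / -4 = -1
x_2 = (-37 - (4)*(-1) - (-6)*(5)) / 1 = -3
x_1 = (3 - (-2)*(-3) - (-5)*(-1) - (-2)*(5)) / 2 = 1

(1, -3, -1, 5)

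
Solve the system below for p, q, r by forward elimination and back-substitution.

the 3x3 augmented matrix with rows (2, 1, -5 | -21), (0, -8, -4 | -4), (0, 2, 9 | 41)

(3, -2, 5)

Forward elimination on [A|b]:
R3 <- R3 - (-1/4)*R2:  [  0   0   8  40 ]
Row echelon form:
[ 2   1  -5  |  -21 ]
[ 0  -8  -4  |   -4 ]
[ 0   0   8  |   40 ]
Back-substitution:
r = (40) / 8 = 5
q = (-4 - (-4)*(5)) / -8 = -2
p = (-21 - (1)*(-2) - (-5)*(5)) / 2 = 3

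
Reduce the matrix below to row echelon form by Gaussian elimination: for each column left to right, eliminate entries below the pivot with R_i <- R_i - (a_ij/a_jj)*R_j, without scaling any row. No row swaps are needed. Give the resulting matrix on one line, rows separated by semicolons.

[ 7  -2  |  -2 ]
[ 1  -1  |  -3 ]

Forward elimination:
R2 <- R2 - (1/7)*R1:  [     0   -5/7  -19/7 ]
Row echelon form:
[ 7    -2  |     -2 ]
[ 0  -5/7  |  -19/7 ]

REF = [7 -2 -2; 0 -5/7 -19/7]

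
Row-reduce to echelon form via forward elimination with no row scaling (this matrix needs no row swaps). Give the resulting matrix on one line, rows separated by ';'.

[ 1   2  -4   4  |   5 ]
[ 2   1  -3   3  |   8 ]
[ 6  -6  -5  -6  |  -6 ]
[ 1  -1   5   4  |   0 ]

Forward elimination:
R2 <- R2 - (2)*R1:  [  0  -3   5  -5  -2 ]
R3 <- R3 - (6)*R1:  [   0  -18   19  -30  -36 ]
R4 <- R4 - (1)*R1:  [  0  -3   9   0  -5 ]
R3 <- R3 - (6)*R2:  [   0    0  -11    0  -24 ]
R4 <- R4 - (1)*R2:  [  0   0   4   5  -3 ]
R4 <- R4 - (-4/11)*R3:  [       0        0        0        5  -129/11 ]
Row echelon form:
[ 1   2   -4   4  |        5 ]
[ 0  -3    5  -5  |       -2 ]
[ 0   0  -11   0  |      -24 ]
[ 0   0    0   5  |  -129/11 ]

REF = [1 2 -4 4 5; 0 -3 5 -5 -2; 0 0 -11 0 -24; 0 0 0 5 -129/11]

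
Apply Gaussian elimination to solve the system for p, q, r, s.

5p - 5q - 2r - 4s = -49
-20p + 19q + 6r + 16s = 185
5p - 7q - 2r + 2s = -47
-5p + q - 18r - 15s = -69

(-2, 5, 3, 2)

Forward elimination on [A|b]:
R2 <- R2 - (-4)*R1:  [   0   -1   -2    0  -11 ]
R3 <- R3 - (1)*R1:  [  0  -2   0   6   2 ]
R4 <- R4 - (-1)*R1:  [    0    -4   -20   -19  -118 ]
R3 <- R3 - (2)*R2:  [  0   0   4   6  24 ]
R4 <- R4 - (4)*R2:  [   0    0  -12  -19  -74 ]
R4 <- R4 - (-3)*R3:  [  0   0   0  -1  -2 ]
Row echelon form:
[ 5  -5  -2  -4  |  -49 ]
[ 0  -1  -2   0  |  -11 ]
[ 0   0   4   6  |   24 ]
[ 0   0   0  -1  |   -2 ]
Back-substitution:
s = (-2) / -1 = 2
r = (24 - (6)*(2)) / 4 = 3
q = (-11 - (-2)*(3)) / -1 = 5
p = (-49 - (-5)*(5) - (-2)*(3) - (-4)*(2)) / 5 = -2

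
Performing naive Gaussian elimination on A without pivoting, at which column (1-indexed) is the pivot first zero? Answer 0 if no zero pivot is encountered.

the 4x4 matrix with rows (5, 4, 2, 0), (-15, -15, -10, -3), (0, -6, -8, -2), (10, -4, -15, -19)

first zero-pivot column = 3

Naive forward elimination:
R2 <- R2 - (-3)*R1:  [  0  -3  -4  -3 ]
R4 <- R4 - (2)*R1:  [   0  -12  -19  -19 ]
R3 <- R3 - (2)*R2:  [ 0  0  0  4 ]
R4 <- R4 - (4)*R2:  [  0   0  -3  -7 ]
Matrix at this point:
[ 5   4   2   0 ]
[ 0  -3  -4  -3 ]
[ 0   0   0   4 ]
[ 0   0  -3  -7 ]
Pivot entry (3,3) is zero but row 4 has -3 in column 3 -> naive elimination stops; a row interchange (e.g. R3 <-> R4) would be required here.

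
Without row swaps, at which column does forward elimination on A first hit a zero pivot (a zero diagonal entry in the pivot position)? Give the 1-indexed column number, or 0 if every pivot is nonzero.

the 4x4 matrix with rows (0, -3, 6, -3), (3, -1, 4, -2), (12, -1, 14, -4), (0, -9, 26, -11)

Naive forward elimination:
Pivot entry (1,1) is zero but row 2 has 3 in column 1 -> naive elimination stops; a row interchange (e.g. R1 <-> R2) would be required here.

first zero-pivot column = 1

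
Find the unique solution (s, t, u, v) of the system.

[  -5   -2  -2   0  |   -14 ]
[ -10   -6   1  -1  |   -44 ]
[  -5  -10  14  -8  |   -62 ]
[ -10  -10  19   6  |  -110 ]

Forward elimination on [A|b]:
R2 <- R2 - (2)*R1:  [   0   -2    5   -1  -16 ]
R3 <- R3 - (1)*R1:  [   0   -8   16   -8  -48 ]
R4 <- R4 - (2)*R1:  [   0   -6   23    6  -82 ]
R3 <- R3 - (4)*R2:  [  0   0  -4  -4  16 ]
R4 <- R4 - (3)*R2:  [   0    0    8    9  -34 ]
R4 <- R4 - (-2)*R3:  [  0   0   0   1  -2 ]
Row echelon form:
[ -5  -2  -2   0  |  -14 ]
[  0  -2   5  -1  |  -16 ]
[  0   0  -4  -4  |   16 ]
[  0   0   0   1  |   -2 ]
Back-substitution:
v = (-2) / 1 = -2
u = (16 - (-4)*(-2)) / -4 = -2
t = (-16 - (5)*(-2) - (-1)*(-2)) / -2 = 4
s = (-14 - (-2)*(4) - (-2)*(-2)) / -5 = 2

(2, 4, -2, -2)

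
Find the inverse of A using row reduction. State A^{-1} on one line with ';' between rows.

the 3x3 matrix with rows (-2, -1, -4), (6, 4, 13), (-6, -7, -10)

inverse = [-17/4 -3/2 -1/4; 3/2 1/3 -1/6; 3/2 2/3 1/6]

Gauss-Jordan on [A | I]:
R1 <- (1/-2)*R1:  [    1   1/2     2  |  -1/2     0     0 ]
R2 <- R2 - (6)*R1:  [ 0  1  1  |  3  1  0 ]
R3 <- R3 - (-6)*R1:  [  0  -4   2  |  -3   0   1 ]
R1 <- R1 - (1/2)*R2:  [    1     0   3/2  |    -2  -1/2     0 ]
R3 <- R3 - (-4)*R2:  [ 0  0  6  |  9  4  1 ]
R3 <- (1/6)*R3:  [   0    0    1  |  3/2  2/3  1/6 ]
R1 <- R1 - (3/2)*R3:  [     1      0      0  |  -17/4   -3/2   -1/4 ]
R2 <- R2 - (1)*R3:  [    0     1     0  |   3/2   1/3  -1/6 ]
Right block of [I | A^{-1}] is the inverse:
[ -17/4  -3/2  -1/4 ]
[   3/2   1/3  -1/6 ]
[   3/2   2/3   1/6 ]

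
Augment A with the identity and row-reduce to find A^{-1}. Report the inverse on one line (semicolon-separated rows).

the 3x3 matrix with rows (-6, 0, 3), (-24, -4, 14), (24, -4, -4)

inverse = [1/2 -1/12 1/12; 5/3 -1/3 1/12; 4/3 -1/6 1/6]

Gauss-Jordan on [A | I]:
R1 <- (1/-6)*R1:  [    1     0  -1/2  |  -1/6     0     0 ]
R2 <- R2 - (-24)*R1:  [  0  -4   2  |  -4   1   0 ]
R3 <- R3 - (24)*R1:  [  0  -4   8  |   4   0   1 ]
R2 <- (1/-4)*R2:  [    0     1  -1/2  |     1  -1/4     0 ]
R3 <- R3 - (-4)*R2:  [  0   0   6  |   8  -1   1 ]
R3 <- (1/6)*R3:  [    0     0     1  |   4/3  -1/6   1/6 ]
R1 <- R1 - (-1/2)*R3:  [     1      0      0  |    1/2  -1/12   1/12 ]
R2 <- R2 - (-1/2)*R3:  [    0     1     0  |   5/3  -1/3  1/12 ]
Right block of [I | A^{-1}] is the inverse:
[ 1/2  -1/12  1/12 ]
[ 5/3   -1/3  1/12 ]
[ 4/3   -1/6   1/6 ]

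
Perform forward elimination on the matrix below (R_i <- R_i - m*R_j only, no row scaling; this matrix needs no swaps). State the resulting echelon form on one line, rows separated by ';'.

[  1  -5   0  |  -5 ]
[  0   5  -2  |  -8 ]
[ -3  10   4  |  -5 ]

Forward elimination:
R3 <- R3 - (-3)*R1:  [   0   -5    4  -20 ]
R3 <- R3 - (-1)*R2:  [   0    0    2  -28 ]
Row echelon form:
[ 1  -5   0  |   -5 ]
[ 0   5  -2  |   -8 ]
[ 0   0   2  |  -28 ]

REF = [1 -5 0 -5; 0 5 -2 -8; 0 0 2 -28]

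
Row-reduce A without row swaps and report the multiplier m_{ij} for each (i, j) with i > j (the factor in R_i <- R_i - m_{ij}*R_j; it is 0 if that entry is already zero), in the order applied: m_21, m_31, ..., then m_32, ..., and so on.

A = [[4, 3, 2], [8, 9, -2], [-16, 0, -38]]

multipliers: 2, -4, 4

Forward elimination:
R2 <- R2 - (2)*R1:  [  0   3  -6 ]
R3 <- R3 - (-4)*R1:  [   0   12  -30 ]
R3 <- R3 - (4)*R2:  [  0   0  -6 ]
Multipliers (in order of application): m_{21} = 2, m_{31} = -4, m_{32} = 4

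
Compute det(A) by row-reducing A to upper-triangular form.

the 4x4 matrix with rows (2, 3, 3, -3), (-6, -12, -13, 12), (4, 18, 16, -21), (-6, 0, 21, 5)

Forward elimination:
R2 <- R2 - (-3)*R1:  [  0  -3  -4   3 ]
R3 <- R3 - (2)*R1:  [   0   12   10  -15 ]
R4 <- R4 - (-3)*R1:  [  0   9  30  -4 ]
R3 <- R3 - (-4)*R2:  [  0   0  -6  -3 ]
R4 <- R4 - (-3)*R2:  [  0   0  18   5 ]
R4 <- R4 - (-3)*R3:  [  0   0   0  -4 ]
Upper-triangular form:
[ 2   3   3  -3 ]
[ 0  -3  -4   3 ]
[ 0   0  -6  -3 ]
[ 0   0   0  -4 ]
det(A) = (-1)^0 * (2) * (-3) * (-6) * (-4) = -144  (0 row swaps -> sign +1)

det(A) = -144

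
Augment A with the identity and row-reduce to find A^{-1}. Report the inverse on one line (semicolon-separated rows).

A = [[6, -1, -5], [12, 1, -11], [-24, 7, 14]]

Gauss-Jordan on [A | I]:
R1 <- (1/6)*R1:  [    1  -1/6  -5/6  |   1/6     0     0 ]
R2 <- R2 - (12)*R1:  [  0   3  -1  |  -2   1   0 ]
R3 <- R3 - (-24)*R1:  [  0   3  -6  |   4   0   1 ]
R2 <- (1/3)*R2:  [    0     1  -1/3  |  -2/3   1/3     0 ]
R1 <- R1 - (-1/6)*R2:  [    1     0  -8/9  |  1/18  1/18     0 ]
R3 <- R3 - (3)*R2:  [  0   0  -5  |   6  -1   1 ]
R3 <- (1/-5)*R3:  [    0     0     1  |  -6/5   1/5  -1/5 ]
R1 <- R1 - (-8/9)*R3:  [      1       0       0  |  -91/90    7/30   -8/45 ]
R2 <- R2 - (-1/3)*R3:  [      0       1       0  |  -16/15     2/5   -1/15 ]
Right block of [I | A^{-1}] is the inverse:
[ -91/90  7/30  -8/45 ]
[ -16/15   2/5  -1/15 ]
[   -6/5   1/5   -1/5 ]

inverse = [-91/90 7/30 -8/45; -16/15 2/5 -1/15; -6/5 1/5 -1/5]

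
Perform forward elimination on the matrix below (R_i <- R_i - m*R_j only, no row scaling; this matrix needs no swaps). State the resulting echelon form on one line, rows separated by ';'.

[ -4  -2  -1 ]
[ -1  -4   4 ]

REF = [-4 -2 -1; 0 -7/2 17/4]

Forward elimination:
R2 <- R2 - (1/4)*R1:  [    0  -7/2  17/4 ]
Row echelon form:
[ -4    -2    -1 ]
[  0  -7/2  17/4 ]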